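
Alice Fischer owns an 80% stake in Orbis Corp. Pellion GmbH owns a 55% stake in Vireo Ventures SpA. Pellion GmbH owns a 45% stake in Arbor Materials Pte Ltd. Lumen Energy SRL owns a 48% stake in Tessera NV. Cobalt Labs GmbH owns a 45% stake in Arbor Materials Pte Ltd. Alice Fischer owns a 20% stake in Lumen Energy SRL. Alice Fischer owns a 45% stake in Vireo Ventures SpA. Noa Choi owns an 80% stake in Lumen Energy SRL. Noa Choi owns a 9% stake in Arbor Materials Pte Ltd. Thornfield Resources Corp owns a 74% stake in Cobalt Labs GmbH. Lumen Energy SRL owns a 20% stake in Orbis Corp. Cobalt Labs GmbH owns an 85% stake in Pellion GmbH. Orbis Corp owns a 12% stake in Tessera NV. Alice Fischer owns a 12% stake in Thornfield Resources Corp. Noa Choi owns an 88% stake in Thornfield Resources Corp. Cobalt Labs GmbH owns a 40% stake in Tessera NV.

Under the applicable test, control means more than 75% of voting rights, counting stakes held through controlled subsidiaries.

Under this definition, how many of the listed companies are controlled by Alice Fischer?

Alice holds 80% of Orbis, so Alice controls Orbis.
No other company's threshold is met.
Alice controls 1 company.

1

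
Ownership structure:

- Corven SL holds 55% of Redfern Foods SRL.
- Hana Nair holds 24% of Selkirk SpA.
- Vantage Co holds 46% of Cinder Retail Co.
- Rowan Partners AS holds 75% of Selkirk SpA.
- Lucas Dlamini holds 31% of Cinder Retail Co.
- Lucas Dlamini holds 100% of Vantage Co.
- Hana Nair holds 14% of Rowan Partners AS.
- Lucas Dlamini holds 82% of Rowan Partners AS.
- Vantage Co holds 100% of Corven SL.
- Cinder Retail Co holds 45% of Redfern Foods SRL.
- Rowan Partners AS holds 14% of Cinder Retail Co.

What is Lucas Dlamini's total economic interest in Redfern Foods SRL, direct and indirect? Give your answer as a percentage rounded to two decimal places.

Lucas reaches Redfern along 4 paths.
Via Cinder: 31% × 45% = 13.95%.
Via Vantage → Cinder: 100% × 46% × 45% = 20.7%.
Via Rowan → Cinder: 82% × 14% × 45% = 5.166%.
Via Vantage → Corven: 100% × 100% × 55% = 55%.
Total: 13.95% + 20.7% + 5.166% + 55% = 94.816%.
Rounded: 94.82%.

94.82%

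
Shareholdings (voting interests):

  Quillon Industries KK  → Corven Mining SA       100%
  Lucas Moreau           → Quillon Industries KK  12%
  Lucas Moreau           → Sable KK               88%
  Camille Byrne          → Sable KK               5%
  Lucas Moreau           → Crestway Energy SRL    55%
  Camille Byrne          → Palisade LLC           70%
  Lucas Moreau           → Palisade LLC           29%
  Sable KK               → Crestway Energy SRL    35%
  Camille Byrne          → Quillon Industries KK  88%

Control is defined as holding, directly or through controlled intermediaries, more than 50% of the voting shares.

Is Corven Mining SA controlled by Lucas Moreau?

No

Lucas holds 88% of Sable, so Lucas controls Sable.
Lucas and Sable together hold 55% + 35% = 90% of Crestway, so Lucas controls Crestway.
Neither Lucas nor any entity Lucas controls holds any voting interest in Corven.
So Lucas does not control Corven.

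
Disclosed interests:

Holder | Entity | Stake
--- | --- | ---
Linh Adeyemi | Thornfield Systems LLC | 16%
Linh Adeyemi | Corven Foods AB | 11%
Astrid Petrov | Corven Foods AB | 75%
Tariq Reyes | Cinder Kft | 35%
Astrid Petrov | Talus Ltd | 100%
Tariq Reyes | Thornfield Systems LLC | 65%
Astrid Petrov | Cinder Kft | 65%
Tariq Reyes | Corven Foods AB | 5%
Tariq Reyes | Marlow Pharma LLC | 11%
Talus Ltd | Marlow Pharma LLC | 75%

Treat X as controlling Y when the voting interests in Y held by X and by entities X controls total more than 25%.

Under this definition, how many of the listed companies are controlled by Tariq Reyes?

Tariq holds 35% of Cinder, so Tariq controls Cinder.
Tariq holds 65% of Thornfield, so Tariq controls Thornfield.
No other company's threshold is met.
Tariq controls 2 companies.

2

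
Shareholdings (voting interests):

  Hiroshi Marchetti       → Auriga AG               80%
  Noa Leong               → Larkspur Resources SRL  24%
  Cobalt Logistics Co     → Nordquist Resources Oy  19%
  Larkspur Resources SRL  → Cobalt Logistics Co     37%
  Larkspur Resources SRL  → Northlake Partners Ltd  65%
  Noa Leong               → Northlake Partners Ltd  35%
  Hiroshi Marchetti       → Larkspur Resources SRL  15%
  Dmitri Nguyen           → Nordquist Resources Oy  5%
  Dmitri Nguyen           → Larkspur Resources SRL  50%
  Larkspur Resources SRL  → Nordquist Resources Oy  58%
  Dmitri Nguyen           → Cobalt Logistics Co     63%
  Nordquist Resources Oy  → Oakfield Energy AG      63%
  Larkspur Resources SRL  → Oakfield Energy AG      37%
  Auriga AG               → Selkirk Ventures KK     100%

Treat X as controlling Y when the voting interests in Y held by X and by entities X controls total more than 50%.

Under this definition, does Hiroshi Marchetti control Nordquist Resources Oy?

No

Hiroshi holds 80% of Auriga, so Hiroshi controls Auriga.
Auriga holds 100% of Selkirk, so Hiroshi controls Selkirk.
Neither Hiroshi nor any entity Hiroshi controls holds any voting interest in Nordquist.
So Hiroshi does not control Nordquist.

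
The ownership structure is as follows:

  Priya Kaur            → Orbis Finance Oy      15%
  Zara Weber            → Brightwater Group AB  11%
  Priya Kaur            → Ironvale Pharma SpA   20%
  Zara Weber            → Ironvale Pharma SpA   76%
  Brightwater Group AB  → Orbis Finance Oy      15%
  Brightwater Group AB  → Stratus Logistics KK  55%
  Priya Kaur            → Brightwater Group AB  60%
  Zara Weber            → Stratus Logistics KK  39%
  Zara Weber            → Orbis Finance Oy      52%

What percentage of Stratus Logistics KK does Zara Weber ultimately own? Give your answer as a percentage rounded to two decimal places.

45.05%

Zara reaches Stratus along 2 paths.
Direct stake: 39% = 39%.
Via Brightwater: 11% × 55% = 6.05%.
Total: 39% + 6.05% = 45.05%.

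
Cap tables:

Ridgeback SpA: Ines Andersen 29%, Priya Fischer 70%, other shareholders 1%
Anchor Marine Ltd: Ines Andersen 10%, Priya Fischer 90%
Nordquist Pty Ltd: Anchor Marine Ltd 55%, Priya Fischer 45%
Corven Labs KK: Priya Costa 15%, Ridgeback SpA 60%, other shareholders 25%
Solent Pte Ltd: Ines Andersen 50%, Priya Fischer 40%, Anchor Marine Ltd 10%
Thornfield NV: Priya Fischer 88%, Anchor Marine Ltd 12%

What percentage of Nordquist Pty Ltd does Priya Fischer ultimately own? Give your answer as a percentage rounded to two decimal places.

Priya Fischer reaches Nordquist along 2 paths.
Via Anchor: 90% × 55% = 49.5%.
Direct stake: 45% = 45%.
Total: 49.5% + 45% = 94.5%.
Rounded: 94.50%.

94.50%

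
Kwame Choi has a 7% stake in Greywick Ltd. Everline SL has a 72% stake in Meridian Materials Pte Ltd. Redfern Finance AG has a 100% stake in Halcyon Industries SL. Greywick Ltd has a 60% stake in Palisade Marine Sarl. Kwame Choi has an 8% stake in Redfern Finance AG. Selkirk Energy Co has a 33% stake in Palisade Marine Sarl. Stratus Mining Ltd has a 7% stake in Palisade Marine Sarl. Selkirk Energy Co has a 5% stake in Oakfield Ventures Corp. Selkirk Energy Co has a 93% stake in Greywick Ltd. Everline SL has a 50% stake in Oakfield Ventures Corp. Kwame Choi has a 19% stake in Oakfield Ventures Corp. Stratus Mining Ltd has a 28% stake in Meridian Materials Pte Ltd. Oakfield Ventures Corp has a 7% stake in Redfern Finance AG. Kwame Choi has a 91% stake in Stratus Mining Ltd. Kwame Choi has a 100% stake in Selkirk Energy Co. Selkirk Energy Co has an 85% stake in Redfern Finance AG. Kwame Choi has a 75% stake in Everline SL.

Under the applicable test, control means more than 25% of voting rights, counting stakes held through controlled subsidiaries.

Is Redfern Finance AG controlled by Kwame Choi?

Kwame holds 75% of Everline, so Kwame controls Everline.
Kwame holds 100% of Selkirk, so Kwame controls Selkirk.
Kwame and Everline and Selkirk together hold 19% + 50% + 5% = 74% of Oakfield, so Kwame controls Oakfield.
Oakfield and Selkirk and Kwame together hold 7% + 85% + 8% = 100% of Redfern, so Kwame controls Redfern.

Yes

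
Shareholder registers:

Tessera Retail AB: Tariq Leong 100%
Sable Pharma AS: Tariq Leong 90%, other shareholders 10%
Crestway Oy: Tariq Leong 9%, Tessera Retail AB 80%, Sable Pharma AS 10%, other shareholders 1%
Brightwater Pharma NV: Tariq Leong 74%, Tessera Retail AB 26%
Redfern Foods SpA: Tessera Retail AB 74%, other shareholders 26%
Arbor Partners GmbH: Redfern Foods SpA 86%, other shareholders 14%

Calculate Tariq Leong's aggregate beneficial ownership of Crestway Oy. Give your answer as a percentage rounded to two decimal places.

98.00%

Tariq reaches Crestway along 3 paths.
Direct stake: 9% = 9%.
Via Tessera: 100% × 80% = 80%.
Via Sable: 90% × 10% = 9%.
Total: 9% + 80% + 9% = 98%.
Rounded: 98.00%.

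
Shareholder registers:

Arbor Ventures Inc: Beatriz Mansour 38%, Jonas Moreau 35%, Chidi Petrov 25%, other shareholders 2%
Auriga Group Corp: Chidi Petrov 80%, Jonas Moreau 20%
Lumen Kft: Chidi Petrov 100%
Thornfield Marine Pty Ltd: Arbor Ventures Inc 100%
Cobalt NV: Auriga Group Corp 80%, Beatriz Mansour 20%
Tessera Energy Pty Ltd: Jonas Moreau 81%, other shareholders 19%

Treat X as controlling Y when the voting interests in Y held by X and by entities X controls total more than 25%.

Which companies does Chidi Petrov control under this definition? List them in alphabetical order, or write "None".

Auriga Group Corp, Cobalt NV, Lumen Kft

Chidi holds 80% of Auriga, so Chidi controls Auriga.
Chidi holds 100% of Lumen, so Chidi controls Lumen.
Auriga holds 80% of Cobalt, so Chidi controls Cobalt.
No other company's threshold is met.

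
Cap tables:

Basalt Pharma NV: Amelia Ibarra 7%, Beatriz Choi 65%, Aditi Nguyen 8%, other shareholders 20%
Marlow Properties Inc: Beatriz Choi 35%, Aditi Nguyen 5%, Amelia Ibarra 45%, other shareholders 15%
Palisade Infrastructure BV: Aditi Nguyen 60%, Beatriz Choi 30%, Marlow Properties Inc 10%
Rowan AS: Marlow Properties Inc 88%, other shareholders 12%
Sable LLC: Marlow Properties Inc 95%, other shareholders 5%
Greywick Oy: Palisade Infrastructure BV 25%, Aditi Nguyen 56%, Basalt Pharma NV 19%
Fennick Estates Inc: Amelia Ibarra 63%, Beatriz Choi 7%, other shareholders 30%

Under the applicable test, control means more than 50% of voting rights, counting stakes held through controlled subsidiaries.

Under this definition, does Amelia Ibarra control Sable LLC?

Amelia holds 63% of Fennick, so Amelia controls Fennick.
Neither Amelia nor any entity Amelia controls holds any voting interest in Sable.
So Amelia does not control Sable.

No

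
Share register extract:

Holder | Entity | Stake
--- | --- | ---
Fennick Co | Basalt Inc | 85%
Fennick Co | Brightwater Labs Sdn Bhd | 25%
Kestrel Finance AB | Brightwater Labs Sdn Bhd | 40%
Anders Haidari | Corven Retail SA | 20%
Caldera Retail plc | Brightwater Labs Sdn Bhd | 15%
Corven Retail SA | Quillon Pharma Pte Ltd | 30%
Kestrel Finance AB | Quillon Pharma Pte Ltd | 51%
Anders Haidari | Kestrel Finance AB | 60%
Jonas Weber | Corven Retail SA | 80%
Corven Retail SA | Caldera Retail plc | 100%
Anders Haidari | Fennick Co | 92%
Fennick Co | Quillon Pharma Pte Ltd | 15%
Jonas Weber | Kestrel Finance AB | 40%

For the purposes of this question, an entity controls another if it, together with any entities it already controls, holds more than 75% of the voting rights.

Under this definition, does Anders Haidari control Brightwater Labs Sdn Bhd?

No

Anders holds 92% of Fennick, so Anders controls Fennick.
Fennick holds 85% of Basalt, so Anders controls Basalt.
In Brightwater, Anders's side holds only 25%, not > 75%.
So Anders does not control Brightwater.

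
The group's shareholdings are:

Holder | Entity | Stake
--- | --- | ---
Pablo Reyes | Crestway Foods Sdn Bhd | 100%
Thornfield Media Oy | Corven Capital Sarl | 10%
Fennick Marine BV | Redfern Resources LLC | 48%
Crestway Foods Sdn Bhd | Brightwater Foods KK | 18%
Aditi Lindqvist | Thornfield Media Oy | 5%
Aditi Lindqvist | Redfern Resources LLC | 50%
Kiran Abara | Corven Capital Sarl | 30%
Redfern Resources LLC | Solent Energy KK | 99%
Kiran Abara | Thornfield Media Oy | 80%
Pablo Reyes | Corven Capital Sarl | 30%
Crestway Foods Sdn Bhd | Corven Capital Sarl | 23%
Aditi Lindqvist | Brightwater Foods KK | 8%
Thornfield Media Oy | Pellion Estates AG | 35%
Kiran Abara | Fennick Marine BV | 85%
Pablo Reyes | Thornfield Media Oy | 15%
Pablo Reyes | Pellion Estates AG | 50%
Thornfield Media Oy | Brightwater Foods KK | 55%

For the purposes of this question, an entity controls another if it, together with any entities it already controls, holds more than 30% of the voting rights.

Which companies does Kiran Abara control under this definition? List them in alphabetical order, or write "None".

Kiran holds 80% of Thornfield, so Kiran controls Thornfield.
Kiran holds 85% of Fennick, so Kiran controls Fennick.
Fennick holds 48% of Redfern, so Kiran controls Redfern.
Kiran and Thornfield together hold 30% + 10% = 40% of Corven, so Kiran controls Corven.
Redfern holds 99% of Solent, so Kiran controls Solent.
Thornfield holds 35% of Pellion, so Kiran controls Pellion.
Thornfield holds 55% of Brightwater, so Kiran controls Brightwater.
No other company's threshold is met.

Brightwater Foods KK, Corven Capital Sarl, Fennick Marine BV, Pellion Estates AG, Redfern Resources LLC, Solent Energy KK, Thornfield Media Oy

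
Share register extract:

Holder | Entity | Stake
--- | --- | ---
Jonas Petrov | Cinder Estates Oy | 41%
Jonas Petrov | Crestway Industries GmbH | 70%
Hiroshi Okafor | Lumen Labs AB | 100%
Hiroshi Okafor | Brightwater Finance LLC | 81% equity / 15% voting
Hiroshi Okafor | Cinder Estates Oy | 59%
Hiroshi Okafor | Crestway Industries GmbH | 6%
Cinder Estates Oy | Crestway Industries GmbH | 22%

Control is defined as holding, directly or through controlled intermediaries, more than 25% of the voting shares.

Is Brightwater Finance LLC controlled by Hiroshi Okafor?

Hiroshi holds 59% of Cinder, so Hiroshi controls Cinder.
Hiroshi and Cinder together hold 6% + 22% = 28% of Crestway, so Hiroshi controls Crestway.
Hiroshi holds 100% of Lumen, so Hiroshi controls Lumen.
In Brightwater, Hiroshi's side holds only 15%, not > 25%.
So Hiroshi does not control Brightwater.

No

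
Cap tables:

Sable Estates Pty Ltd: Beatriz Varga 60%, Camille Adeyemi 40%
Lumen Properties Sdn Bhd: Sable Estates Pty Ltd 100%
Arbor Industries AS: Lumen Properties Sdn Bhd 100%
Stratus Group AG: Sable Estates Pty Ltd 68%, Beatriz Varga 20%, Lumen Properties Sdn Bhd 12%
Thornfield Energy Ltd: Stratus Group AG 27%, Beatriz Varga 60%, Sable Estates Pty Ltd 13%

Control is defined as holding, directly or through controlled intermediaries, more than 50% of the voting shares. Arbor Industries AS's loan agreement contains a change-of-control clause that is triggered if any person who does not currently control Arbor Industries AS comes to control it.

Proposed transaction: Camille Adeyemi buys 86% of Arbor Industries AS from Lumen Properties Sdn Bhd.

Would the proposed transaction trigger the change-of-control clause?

Yes

The purchase adds only to Camille's holdings (Lumen's stake shrinks), so Camille is the only person who could newly come to control Arbor.
Camille's largest direct stake is 40% in Sable, which does not meet the threshold, so Camille controls no company.
Neither Camille nor any entity Camille controls holds any voting interest in Arbor.
So before the transaction, Camille does not control Arbor.
After the purchase, Camille holds 86% of Arbor directly, and Lumen's stake falls to 14%.
Camille holds 86% of Arbor, so Camille controls Arbor.
Camille did not control Arbor before and does after, so the clause is triggered.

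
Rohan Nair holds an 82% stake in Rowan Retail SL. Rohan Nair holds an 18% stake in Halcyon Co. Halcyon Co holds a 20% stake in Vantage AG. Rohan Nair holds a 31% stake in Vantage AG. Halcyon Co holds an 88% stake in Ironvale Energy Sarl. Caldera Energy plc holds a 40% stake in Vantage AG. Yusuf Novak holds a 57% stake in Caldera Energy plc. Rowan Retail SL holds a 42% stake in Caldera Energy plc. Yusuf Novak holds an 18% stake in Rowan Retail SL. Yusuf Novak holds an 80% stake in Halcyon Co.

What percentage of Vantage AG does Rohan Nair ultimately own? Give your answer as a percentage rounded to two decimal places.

Rohan reaches Vantage along 3 paths.
Via Halcyon: 18% × 20% = 3.6%.
Via Rowan → Caldera: 82% × 42% × 40% = 13.776%.
Direct stake: 31% = 31%.
Total: 3.6% + 13.776% + 31% = 48.376%.
Rounded: 48.38%.

48.38%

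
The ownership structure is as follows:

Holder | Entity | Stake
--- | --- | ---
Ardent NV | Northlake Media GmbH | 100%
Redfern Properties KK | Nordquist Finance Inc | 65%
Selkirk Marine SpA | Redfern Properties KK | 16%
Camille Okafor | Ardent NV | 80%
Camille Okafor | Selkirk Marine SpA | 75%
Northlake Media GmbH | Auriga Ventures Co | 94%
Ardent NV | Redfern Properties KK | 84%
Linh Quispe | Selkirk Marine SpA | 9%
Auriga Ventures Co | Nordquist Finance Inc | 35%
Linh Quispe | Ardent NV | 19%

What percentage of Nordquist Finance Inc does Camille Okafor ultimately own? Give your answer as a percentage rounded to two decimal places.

Camille reaches Nordquist along 3 paths.
Via Ardent → Redfern: 80% × 84% × 65% = 43.68%.
Via Selkirk → Redfern: 75% × 16% × 65% = 7.8%.
Via Ardent → Northlake → Auriga: 80% × 100% × 94% × 35% = 26.32%.
Total: 43.68% + 7.8% + 26.32% = 77.8%.
Rounded: 77.80%.

77.80%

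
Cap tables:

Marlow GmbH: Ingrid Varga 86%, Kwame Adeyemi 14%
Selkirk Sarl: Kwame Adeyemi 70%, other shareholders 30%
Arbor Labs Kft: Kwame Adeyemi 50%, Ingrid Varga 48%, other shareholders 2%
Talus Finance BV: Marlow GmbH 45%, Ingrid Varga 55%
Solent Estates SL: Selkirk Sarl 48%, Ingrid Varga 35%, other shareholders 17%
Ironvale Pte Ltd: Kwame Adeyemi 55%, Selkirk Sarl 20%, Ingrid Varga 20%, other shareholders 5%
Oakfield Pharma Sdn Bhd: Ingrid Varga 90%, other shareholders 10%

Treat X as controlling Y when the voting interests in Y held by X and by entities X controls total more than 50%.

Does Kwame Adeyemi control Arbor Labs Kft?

No

Kwame holds 70% of Selkirk, so Kwame controls Selkirk.
Kwame and Selkirk together hold 55% + 20% = 75% of Ironvale, so Kwame controls Ironvale.
In Arbor, Kwame's side holds only 50%, not > 50%.
So Kwame does not control Arbor.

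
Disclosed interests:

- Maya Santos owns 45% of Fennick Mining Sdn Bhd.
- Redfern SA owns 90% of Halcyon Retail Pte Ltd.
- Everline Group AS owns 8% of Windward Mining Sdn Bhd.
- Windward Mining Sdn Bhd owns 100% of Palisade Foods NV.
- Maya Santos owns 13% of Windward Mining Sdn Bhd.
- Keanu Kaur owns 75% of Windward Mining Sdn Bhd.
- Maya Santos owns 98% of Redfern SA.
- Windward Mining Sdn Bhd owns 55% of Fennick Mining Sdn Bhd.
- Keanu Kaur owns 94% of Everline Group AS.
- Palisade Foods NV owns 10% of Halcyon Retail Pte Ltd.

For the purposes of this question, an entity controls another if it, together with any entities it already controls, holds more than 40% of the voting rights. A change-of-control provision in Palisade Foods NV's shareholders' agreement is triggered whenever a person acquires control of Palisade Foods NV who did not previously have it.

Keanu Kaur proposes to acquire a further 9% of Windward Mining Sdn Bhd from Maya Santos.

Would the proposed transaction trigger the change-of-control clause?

The purchase adds only to Keanu's holdings (Maya's stake shrinks), so Keanu is the only person who could newly come to control Palisade.
Keanu holds 94% of Everline, so Keanu controls Everline.
Keanu and Everline together hold 75% + 8% = 83% of Windward, so Keanu controls Windward.
Windward holds 100% of Palisade, so Keanu controls Palisade.
So Keanu already controls Palisade before the transaction.
After the purchase, Keanu's direct stake in Windward rises to 75% + 9% = 84%, and Maya's stake falls to 4%.
Keanu controlled Palisade already, so this is not a new person acquiring control; every other person's position is unchanged or reduced.
No new person acquires control, so the clause is not triggered.

No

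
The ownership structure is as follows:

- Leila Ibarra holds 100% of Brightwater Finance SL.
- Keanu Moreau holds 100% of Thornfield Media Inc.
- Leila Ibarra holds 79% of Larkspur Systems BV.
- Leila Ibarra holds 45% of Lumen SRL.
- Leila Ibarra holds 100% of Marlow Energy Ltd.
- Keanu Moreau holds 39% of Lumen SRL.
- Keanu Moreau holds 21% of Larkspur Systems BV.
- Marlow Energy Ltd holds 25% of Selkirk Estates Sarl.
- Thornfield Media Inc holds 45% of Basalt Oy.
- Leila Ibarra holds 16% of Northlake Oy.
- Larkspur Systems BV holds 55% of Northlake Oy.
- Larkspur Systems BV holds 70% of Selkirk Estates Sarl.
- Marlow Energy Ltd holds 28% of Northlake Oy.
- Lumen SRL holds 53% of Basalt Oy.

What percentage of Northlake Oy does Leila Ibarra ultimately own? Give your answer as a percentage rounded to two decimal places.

87.45%

Leila reaches Northlake along 3 paths.
Via Marlow: 100% × 28% = 28%.
Via Larkspur: 79% × 55% = 43.45%.
Direct stake: 16% = 16%.
Total: 28% + 43.45% + 16% = 87.45%.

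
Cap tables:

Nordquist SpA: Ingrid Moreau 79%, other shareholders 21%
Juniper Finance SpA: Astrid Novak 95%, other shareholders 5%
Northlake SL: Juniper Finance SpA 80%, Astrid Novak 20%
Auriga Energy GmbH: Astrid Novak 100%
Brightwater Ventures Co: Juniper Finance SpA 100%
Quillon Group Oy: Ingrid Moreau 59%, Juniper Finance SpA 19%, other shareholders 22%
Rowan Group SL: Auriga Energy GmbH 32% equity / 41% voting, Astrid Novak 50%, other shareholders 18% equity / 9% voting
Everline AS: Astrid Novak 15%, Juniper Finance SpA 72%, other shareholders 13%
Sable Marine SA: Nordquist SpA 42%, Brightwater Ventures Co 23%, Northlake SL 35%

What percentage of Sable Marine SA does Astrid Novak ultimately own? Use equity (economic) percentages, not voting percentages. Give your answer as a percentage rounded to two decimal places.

55.45%

Astrid reaches Sable along 3 paths.
Via Juniper → Brightwater: 95% × 100% × 23% = 21.85%.
Via Juniper → Northlake: 95% × 80% × 35% = 26.6%.
Via Northlake: 20% × 35% = 7%.
Total: 21.85% + 26.6% + 7% = 55.45%.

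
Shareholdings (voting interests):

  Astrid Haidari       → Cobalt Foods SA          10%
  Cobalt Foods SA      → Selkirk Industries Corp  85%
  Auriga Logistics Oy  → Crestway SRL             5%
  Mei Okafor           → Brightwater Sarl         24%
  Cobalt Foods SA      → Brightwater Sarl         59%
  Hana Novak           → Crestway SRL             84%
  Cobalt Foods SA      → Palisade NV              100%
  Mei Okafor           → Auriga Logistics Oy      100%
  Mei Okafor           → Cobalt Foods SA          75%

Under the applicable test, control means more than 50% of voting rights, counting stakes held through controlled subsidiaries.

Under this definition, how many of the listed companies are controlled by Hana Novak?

1

Hana holds 84% of Crestway, so Hana controls Crestway.
No other company's threshold is met.
Hana controls 1 company.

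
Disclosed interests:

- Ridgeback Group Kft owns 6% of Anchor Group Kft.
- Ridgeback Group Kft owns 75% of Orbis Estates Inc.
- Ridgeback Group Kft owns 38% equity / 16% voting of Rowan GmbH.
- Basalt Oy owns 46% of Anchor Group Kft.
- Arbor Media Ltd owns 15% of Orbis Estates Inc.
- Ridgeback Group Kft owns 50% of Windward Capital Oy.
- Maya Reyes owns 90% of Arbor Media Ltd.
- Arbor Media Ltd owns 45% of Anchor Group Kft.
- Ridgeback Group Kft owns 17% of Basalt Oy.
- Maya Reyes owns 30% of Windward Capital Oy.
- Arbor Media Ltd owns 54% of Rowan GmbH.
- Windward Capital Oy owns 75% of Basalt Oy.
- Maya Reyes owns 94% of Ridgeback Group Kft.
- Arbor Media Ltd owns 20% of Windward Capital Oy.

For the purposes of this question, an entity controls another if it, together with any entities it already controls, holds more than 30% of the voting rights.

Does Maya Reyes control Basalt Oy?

Yes

Maya holds 94% of Ridgeback, so Maya controls Ridgeback.
Maya holds 90% of Arbor, so Maya controls Arbor.
Arbor and Ridgeback and Maya together hold 20% + 50% + 30% = 100% of Windward, so Maya controls Windward.
Ridgeback and Windward together hold 17% + 75% = 92% of Basalt, so Maya controls Basalt.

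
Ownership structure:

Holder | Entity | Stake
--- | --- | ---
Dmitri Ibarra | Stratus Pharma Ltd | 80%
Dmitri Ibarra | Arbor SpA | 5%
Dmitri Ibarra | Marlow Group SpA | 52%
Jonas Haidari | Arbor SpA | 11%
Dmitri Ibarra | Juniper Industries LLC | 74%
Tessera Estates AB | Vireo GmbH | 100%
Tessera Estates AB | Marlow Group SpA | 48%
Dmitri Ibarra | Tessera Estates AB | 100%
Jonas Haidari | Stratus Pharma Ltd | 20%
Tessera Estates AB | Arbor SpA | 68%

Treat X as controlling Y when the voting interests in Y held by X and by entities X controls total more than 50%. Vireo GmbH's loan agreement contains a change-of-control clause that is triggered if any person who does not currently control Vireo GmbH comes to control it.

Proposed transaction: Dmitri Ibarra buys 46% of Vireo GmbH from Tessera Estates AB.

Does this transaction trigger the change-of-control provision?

No

The purchase adds only to Dmitri's holdings (Tessera's stake shrinks), so Dmitri is the only person who could newly come to control Vireo.
Dmitri holds 100% of Tessera, so Dmitri controls Tessera.
Tessera holds 100% of Vireo, so Dmitri controls Vireo.
So Dmitri already controls Vireo before the transaction.
After the purchase, Dmitri holds 46% of Vireo directly, and Tessera's stake falls to 54%.
Dmitri controlled Vireo already, so this is not a new person acquiring control; every other person's position is unchanged or reduced.
No new person acquires control, so the clause is not triggered.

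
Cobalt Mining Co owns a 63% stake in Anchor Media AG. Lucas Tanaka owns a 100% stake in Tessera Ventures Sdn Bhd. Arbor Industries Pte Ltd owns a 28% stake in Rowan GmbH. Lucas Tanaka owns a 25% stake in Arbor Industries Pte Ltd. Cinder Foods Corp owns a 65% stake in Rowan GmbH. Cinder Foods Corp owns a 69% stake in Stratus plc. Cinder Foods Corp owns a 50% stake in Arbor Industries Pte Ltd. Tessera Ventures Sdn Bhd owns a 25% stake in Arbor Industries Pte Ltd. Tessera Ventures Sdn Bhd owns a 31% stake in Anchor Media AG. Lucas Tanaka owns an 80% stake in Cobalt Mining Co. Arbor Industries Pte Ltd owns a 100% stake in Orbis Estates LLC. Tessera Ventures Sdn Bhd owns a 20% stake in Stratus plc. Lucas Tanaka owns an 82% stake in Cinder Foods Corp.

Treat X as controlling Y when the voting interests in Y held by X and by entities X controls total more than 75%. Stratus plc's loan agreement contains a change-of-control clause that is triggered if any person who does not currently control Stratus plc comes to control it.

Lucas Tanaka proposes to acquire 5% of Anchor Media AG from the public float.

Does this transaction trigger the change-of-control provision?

No

The purchase changes only Lucas's holdings, so Lucas is the only person who could newly come to control Stratus.
Lucas holds 100% of Tessera, so Lucas controls Tessera.
Lucas holds 82% of Cinder, so Lucas controls Cinder.
Tessera and Cinder together hold 20% + 69% = 89% of Stratus, so Lucas controls Stratus.
So Lucas already controls Stratus before the transaction.
After the purchase, Lucas holds 5% of Anchor directly.
Lucas controlled Stratus already, so this is not a new person acquiring control; every other person's position is unchanged or reduced.
No new person acquires control, so the clause is not triggered.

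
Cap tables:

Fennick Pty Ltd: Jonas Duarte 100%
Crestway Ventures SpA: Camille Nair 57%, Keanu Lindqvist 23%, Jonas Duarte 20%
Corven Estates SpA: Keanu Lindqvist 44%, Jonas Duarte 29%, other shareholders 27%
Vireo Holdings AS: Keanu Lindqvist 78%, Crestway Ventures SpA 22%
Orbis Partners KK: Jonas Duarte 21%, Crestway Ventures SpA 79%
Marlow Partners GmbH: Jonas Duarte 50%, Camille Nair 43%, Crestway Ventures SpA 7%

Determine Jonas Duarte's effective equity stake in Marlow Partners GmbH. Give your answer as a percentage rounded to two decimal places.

Jonas reaches Marlow along 2 paths.
Direct stake: 50% = 50%.
Via Crestway: 20% × 7% = 1.4%.
Total: 50% + 1.4% = 51.4%.
Rounded: 51.40%.

51.40%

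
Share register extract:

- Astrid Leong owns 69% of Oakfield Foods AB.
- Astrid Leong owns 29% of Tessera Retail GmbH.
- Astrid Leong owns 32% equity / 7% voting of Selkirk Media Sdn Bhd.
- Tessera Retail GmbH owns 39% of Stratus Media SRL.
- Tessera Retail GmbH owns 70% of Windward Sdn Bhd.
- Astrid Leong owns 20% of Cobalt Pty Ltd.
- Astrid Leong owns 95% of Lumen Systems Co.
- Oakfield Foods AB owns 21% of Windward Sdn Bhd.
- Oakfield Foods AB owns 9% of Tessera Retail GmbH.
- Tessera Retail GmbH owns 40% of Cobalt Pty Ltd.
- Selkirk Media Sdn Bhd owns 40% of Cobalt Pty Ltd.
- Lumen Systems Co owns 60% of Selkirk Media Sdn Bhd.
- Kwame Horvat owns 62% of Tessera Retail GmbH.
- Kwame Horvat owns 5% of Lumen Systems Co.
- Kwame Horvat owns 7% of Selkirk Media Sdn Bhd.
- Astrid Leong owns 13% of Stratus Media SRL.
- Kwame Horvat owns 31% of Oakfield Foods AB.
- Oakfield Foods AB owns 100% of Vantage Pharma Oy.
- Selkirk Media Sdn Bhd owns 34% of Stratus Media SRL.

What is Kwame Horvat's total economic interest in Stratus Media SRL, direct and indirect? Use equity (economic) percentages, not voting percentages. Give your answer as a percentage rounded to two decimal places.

Kwame reaches Stratus along 4 paths.
Via Oakfield → Tessera: 31% × 9% × 39% = 1.0881%.
Via Tessera: 62% × 39% = 24.18%.
Via Lumen → Selkirk: 5% × 60% × 34% = 1.02%.
Via Selkirk: 7% × 34% = 2.38%.
Total: 1.0881% + 24.18% + 1.02% + 2.38% = 28.6681%.
Rounded: 28.67%.

28.67%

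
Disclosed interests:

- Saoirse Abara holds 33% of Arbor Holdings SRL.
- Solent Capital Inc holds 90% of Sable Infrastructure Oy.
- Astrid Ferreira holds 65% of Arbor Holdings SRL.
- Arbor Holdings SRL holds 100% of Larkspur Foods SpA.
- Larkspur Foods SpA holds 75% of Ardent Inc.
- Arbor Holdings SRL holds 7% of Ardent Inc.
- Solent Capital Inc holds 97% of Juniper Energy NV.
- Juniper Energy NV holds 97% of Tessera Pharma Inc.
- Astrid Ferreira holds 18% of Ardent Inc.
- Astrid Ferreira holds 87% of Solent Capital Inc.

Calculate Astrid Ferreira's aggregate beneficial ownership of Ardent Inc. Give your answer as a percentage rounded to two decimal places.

Astrid reaches Ardent along 3 paths.
Via Arbor: 65% × 7% = 4.55%.
Direct stake: 18% = 18%.
Via Arbor → Larkspur: 65% × 100% × 75% = 48.75%.
Total: 4.55% + 18% + 48.75% = 71.3%.
Rounded: 71.30%.

71.30%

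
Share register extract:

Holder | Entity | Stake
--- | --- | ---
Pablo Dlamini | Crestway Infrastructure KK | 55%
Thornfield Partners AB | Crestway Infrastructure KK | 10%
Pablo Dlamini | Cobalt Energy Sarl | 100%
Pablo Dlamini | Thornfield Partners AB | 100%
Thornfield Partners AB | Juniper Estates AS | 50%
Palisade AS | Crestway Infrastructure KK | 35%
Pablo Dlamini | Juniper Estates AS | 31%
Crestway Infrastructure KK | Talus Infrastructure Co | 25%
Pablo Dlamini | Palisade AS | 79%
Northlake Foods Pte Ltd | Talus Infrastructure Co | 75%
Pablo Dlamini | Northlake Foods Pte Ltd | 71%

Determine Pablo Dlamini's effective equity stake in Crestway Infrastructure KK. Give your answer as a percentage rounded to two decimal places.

Pablo reaches Crestway along 3 paths.
Via Thornfield: 100% × 10% = 10%.
Via Palisade: 79% × 35% = 27.65%.
Direct stake: 55% = 55%.
Total: 10% + 27.65% + 55% = 92.65%.

92.65%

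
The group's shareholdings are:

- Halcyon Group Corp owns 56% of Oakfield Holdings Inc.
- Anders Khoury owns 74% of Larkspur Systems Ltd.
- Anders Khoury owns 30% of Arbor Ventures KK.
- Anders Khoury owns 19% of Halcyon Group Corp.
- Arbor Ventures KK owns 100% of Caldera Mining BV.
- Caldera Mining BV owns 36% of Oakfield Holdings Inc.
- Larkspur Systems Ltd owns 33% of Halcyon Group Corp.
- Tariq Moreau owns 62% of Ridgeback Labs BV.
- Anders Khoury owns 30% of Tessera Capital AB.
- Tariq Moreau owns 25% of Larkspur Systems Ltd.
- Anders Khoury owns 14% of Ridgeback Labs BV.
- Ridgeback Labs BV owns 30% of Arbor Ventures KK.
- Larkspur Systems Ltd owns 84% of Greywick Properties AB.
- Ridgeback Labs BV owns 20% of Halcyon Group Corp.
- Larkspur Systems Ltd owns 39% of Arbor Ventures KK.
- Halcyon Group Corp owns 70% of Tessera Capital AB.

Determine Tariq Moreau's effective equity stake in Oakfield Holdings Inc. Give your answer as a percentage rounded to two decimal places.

Tariq reaches Oakfield along 4 paths.
Via Ridgeback → Arbor → Caldera: 62% × 30% × 100% × 36% = 6.696%.
Via Larkspur → Arbor → Caldera: 25% × 39% × 100% × 36% = 3.51%.
Via Larkspur → Halcyon: 25% × 33% × 56% = 4.62%.
Via Ridgeback → Halcyon: 62% × 20% × 56% = 6.944%.
Total: 6.696% + 3.51% + 4.62% + 6.944% = 21.77%.

21.77%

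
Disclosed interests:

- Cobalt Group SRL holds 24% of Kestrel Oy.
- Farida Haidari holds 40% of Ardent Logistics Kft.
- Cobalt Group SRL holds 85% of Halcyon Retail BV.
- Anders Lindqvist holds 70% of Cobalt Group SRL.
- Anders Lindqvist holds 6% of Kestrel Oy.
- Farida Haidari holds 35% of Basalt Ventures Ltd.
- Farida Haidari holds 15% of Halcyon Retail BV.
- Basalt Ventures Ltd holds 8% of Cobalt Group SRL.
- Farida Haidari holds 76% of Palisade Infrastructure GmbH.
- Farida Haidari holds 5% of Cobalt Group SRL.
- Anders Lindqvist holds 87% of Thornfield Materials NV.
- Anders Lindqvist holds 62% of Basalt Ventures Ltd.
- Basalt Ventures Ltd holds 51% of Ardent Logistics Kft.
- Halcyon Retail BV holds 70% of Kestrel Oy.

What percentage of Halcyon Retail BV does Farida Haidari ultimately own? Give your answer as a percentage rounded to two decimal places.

Farida reaches Halcyon along 3 paths.
Direct stake: 15% = 15%.
Via Basalt → Cobalt: 35% × 8% × 85% = 2.38%.
Via Cobalt: 5% × 85% = 4.25%.
Total: 15% + 2.38% + 4.25% = 21.63%.

21.63%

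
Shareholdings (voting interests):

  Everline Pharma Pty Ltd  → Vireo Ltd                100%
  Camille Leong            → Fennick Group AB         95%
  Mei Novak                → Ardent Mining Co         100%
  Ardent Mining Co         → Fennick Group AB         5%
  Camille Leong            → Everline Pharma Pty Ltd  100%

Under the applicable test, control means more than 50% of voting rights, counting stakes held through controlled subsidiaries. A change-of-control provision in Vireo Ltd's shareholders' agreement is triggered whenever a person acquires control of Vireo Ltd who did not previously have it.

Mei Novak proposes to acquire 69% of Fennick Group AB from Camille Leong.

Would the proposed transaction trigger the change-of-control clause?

No

The purchase adds only to Mei's holdings (Camille's stake shrinks), so Mei is the only person who could newly come to control Vireo.
Mei holds 100% of Ardent, so Mei controls Ardent.
Neither Mei nor any entity Mei controls holds any voting interest in Vireo.
So before the transaction, Mei does not control Vireo.
After the purchase, Mei holds 69% of Fennick directly, and Camille's stake falls to 26%.
Ardent and Mei together hold 5% + 69% = 74% of Fennick, so Mei controls Fennick.
After the transaction, neither Mei nor any entity Mei controls holds a voting interest in Vireo, so Mei still does not control it.
No new person acquires control, so the clause is not triggered.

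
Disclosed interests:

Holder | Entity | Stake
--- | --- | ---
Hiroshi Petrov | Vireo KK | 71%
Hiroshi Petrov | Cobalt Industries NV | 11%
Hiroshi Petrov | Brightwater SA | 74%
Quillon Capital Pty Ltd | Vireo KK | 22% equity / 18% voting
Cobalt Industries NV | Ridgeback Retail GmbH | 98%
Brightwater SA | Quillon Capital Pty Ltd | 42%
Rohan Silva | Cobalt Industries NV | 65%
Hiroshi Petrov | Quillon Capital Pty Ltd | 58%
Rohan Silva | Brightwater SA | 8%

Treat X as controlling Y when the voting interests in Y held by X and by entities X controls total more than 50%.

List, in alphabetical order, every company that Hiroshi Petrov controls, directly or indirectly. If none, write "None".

Brightwater SA, Quillon Capital Pty Ltd, Vireo KK

Hiroshi holds 74% of Brightwater, so Hiroshi controls Brightwater.
Hiroshi and Brightwater together hold 58% + 42% = 100% of Quillon, so Hiroshi controls Quillon.
Hiroshi and Quillon together hold 71% + 18% = 89% of Vireo, so Hiroshi controls Vireo.
No other company's threshold is met.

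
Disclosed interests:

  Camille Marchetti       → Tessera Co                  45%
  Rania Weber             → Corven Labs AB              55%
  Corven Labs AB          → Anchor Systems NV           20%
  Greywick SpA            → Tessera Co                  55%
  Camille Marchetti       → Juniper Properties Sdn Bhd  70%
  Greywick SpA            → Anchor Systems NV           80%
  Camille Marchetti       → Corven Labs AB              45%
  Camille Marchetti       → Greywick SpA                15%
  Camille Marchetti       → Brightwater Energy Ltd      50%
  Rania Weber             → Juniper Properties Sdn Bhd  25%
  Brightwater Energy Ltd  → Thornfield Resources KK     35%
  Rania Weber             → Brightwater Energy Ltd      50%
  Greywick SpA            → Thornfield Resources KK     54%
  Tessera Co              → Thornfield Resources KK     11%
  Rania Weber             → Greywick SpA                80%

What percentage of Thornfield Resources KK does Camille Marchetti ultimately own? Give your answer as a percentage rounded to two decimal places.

31.46%

Camille reaches Thornfield along 4 paths.
Via Greywick → Tessera: 15% × 55% × 11% = 0.9075%.
Via Tessera: 45% × 11% = 4.95%.
Via Greywick: 15% × 54% = 8.1%.
Via Brightwater: 50% × 35% = 17.5%.
Total: 0.9075% + 4.95% + 8.1% + 17.5% = 31.4575%.
Rounded: 31.46%.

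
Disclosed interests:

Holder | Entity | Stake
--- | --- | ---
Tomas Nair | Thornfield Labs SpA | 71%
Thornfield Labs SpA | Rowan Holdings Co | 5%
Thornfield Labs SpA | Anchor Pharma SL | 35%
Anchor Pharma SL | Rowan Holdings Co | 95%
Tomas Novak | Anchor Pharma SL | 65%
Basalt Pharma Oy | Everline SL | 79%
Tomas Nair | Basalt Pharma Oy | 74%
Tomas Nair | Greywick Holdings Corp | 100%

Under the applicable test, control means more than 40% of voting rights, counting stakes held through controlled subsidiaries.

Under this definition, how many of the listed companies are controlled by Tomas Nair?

Tomas Nair holds 74% of Basalt, so Tomas Nair controls Basalt.
Tomas Nair holds 71% of Thornfield, so Tomas Nair controls Thornfield.
Tomas Nair holds 100% of Greywick, so Tomas Nair controls Greywick.
Basalt holds 79% of Everline, so Tomas Nair controls Everline.
No other company's threshold is met.
Tomas Nair controls 4 companies.

4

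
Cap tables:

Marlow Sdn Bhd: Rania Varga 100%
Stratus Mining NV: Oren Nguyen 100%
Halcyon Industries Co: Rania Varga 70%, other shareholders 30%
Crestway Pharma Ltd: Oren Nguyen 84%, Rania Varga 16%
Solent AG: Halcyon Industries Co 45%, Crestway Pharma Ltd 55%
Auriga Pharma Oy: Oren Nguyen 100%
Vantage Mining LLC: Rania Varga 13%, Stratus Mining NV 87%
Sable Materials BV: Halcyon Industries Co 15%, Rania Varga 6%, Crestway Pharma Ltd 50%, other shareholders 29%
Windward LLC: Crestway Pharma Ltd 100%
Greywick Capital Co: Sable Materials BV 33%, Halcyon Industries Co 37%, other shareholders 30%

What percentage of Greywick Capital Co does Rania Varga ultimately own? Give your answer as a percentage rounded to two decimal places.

33.99%

Rania reaches Greywick along 4 paths.
Via Halcyon → Sable: 70% × 15% × 33% = 3.465%.
Via Sable: 6% × 33% = 1.98%.
Via Crestway → Sable: 16% × 50% × 33% = 2.64%.
Via Halcyon: 70% × 37% = 25.9%.
Total: 3.465% + 1.98% + 2.64% + 25.9% = 33.985%.
Rounded: 33.99%.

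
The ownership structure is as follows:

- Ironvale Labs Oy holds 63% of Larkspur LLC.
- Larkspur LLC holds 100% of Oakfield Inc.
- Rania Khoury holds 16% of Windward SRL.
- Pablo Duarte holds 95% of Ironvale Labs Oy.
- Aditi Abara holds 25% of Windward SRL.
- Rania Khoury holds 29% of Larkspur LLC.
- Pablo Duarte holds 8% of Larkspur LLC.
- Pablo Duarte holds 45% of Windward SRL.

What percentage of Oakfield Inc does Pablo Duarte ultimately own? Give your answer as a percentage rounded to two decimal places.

67.85%

Pablo reaches Oakfield along 2 paths.
Via Larkspur: 8% × 100% = 8%.
Via Ironvale → Larkspur: 95% × 63% × 100% = 59.85%.
Total: 8% + 59.85% = 67.85%.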